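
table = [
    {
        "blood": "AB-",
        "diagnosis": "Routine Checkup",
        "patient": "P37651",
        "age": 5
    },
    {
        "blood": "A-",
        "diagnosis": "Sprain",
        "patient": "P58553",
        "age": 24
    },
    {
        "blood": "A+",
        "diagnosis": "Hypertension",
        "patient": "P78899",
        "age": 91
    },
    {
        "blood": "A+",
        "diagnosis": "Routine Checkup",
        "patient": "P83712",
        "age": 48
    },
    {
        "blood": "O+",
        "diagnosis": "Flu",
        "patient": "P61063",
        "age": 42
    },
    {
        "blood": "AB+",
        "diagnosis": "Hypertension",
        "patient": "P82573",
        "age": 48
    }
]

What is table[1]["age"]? 24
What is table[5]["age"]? 48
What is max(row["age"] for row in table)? 91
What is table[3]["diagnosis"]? "Routine Checkup"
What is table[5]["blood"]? "AB+"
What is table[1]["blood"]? "A-"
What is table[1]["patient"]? "P58553"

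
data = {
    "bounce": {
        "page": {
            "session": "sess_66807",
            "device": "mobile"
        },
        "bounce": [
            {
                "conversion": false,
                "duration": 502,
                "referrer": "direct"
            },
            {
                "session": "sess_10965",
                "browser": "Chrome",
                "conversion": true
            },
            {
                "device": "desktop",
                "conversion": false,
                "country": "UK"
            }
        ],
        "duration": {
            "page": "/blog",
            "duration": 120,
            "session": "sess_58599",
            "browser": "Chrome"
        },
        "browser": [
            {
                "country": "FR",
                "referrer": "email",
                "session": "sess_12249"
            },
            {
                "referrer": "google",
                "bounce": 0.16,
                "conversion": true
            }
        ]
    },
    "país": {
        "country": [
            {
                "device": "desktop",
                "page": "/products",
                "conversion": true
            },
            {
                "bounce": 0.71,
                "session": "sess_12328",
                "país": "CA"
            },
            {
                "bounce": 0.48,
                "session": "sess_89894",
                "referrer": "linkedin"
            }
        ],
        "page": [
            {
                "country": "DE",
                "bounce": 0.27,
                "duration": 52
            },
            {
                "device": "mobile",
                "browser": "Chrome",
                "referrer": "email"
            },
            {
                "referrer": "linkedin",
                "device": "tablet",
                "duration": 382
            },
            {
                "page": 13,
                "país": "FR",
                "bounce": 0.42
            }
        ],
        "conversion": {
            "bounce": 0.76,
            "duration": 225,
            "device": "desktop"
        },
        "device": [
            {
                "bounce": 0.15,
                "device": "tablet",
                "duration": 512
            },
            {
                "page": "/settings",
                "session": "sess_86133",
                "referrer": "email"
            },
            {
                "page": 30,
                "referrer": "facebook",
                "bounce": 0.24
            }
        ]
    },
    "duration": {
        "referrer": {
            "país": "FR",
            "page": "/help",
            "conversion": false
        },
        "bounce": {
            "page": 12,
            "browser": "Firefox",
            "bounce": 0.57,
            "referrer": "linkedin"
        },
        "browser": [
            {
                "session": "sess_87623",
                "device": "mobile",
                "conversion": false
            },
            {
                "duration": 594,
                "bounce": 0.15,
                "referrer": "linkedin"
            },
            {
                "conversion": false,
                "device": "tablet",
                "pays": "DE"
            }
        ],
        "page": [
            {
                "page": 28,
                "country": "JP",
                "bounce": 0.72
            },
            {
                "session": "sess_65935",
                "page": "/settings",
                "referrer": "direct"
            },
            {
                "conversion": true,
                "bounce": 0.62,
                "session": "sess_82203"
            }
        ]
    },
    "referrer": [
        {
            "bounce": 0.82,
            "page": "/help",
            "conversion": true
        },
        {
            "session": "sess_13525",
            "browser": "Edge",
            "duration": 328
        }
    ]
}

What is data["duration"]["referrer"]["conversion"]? False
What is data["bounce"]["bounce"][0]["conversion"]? False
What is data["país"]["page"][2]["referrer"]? "linkedin"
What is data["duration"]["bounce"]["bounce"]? 0.57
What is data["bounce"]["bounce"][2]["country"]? "UK"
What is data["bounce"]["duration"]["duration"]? 120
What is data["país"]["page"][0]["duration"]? 52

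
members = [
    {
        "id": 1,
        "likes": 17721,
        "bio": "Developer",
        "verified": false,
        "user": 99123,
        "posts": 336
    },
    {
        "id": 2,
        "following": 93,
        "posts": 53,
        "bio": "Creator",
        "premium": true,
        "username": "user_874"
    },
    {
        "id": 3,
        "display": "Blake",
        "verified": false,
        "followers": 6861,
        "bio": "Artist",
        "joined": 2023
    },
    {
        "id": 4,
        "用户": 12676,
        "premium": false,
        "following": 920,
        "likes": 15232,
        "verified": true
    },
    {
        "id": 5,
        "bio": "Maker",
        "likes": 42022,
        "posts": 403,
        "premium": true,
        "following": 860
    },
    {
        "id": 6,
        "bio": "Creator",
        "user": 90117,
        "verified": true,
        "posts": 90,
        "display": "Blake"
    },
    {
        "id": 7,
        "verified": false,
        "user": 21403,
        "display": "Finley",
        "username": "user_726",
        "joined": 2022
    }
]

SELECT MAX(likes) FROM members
42022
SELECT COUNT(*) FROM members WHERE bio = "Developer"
1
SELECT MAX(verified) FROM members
True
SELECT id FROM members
[1, 2, 3, 4, 5, 6, 7]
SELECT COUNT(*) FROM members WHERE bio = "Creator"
2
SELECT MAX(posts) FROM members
403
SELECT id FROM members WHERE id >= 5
[5, 6, 7]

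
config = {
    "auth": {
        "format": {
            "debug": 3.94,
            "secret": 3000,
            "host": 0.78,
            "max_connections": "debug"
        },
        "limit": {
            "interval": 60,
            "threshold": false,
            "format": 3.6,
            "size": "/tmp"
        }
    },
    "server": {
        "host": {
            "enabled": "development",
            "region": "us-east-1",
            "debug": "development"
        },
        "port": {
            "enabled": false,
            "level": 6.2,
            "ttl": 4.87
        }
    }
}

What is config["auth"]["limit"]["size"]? "/tmp"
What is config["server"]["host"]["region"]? "us-east-1"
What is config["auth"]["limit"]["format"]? 3.6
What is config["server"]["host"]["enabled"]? "development"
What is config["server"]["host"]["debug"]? "development"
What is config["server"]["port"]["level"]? 6.2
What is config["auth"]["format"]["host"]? 0.78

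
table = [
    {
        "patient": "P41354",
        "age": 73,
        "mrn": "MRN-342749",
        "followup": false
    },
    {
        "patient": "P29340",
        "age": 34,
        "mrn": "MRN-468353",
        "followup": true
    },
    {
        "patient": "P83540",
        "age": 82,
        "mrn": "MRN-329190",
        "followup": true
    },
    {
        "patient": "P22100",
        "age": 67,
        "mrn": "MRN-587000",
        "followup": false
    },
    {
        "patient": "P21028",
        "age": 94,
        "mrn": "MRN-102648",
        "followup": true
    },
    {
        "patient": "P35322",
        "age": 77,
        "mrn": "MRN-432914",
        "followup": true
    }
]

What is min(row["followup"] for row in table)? False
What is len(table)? 6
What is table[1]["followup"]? True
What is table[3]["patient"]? "P22100"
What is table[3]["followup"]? False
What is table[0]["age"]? 73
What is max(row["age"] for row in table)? 94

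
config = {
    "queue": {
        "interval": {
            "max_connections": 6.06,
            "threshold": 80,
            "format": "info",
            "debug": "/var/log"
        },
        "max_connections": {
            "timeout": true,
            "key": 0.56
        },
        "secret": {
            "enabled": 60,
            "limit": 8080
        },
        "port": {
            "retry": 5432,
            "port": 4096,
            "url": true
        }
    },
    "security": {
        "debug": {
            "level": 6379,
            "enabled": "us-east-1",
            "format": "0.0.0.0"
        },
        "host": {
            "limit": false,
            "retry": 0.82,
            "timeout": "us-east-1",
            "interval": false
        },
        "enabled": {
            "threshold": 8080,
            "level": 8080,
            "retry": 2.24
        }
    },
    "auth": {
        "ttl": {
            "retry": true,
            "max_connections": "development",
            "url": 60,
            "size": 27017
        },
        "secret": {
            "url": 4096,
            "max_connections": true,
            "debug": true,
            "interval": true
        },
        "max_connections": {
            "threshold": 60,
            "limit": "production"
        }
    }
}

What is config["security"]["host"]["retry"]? 0.82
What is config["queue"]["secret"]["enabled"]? 60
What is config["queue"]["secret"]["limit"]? 8080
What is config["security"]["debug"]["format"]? "0.0.0.0"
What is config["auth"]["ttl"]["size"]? 27017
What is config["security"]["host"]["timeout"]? "us-east-1"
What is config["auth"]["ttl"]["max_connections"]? "development"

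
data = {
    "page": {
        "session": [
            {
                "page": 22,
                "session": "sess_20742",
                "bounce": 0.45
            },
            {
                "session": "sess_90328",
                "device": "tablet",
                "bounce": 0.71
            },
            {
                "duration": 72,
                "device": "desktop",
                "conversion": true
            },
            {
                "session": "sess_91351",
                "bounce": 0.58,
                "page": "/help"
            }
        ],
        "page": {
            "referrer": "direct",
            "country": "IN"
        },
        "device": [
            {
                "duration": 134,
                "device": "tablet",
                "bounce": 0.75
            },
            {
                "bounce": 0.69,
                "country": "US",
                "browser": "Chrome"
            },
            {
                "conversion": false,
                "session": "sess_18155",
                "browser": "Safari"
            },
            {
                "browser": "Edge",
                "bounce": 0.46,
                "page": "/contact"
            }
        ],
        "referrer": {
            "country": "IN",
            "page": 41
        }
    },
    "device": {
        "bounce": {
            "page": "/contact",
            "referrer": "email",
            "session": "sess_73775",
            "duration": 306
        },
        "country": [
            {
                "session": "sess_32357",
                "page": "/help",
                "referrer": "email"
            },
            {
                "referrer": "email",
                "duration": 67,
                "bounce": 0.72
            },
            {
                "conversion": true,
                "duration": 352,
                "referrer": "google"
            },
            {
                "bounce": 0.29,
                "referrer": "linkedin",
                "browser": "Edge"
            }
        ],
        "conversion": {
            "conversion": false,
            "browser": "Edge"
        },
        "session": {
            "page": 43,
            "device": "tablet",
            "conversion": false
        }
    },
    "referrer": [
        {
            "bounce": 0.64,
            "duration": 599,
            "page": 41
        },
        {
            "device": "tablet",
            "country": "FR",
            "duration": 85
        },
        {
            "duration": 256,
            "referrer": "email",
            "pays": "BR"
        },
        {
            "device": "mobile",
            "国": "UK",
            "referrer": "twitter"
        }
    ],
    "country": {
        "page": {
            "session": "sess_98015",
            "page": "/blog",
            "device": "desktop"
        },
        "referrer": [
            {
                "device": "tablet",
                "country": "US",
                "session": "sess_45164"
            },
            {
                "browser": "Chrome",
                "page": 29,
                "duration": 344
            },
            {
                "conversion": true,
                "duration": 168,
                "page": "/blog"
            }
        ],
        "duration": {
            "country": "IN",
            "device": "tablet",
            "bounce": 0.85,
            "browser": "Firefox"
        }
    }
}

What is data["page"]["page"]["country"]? "IN"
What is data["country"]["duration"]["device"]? "tablet"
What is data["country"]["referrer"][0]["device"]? "tablet"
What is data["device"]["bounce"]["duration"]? 306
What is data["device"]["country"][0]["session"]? "sess_32357"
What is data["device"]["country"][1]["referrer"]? "email"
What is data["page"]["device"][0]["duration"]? 134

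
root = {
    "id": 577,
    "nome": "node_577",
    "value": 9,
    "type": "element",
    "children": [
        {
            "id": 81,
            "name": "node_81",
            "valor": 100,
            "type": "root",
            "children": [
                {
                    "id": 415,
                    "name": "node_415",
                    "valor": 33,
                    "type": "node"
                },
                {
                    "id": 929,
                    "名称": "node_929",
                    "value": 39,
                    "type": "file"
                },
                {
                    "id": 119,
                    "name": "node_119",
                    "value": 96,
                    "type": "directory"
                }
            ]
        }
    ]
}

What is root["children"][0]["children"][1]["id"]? 929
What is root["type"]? "element"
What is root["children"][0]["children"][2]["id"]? 119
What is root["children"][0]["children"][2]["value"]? 96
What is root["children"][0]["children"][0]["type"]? "node"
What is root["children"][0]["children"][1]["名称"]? "node_929"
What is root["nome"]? "node_577"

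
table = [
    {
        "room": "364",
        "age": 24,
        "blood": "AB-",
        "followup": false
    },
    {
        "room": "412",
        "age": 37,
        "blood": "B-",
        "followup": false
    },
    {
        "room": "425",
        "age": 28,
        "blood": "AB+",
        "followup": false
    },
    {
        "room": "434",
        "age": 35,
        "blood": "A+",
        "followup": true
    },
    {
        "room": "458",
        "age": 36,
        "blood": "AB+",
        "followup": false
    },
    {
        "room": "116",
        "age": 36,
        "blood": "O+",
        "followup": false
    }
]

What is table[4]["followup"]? False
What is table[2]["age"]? 28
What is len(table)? 6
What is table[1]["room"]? "412"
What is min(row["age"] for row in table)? 24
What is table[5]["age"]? 36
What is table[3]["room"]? "434"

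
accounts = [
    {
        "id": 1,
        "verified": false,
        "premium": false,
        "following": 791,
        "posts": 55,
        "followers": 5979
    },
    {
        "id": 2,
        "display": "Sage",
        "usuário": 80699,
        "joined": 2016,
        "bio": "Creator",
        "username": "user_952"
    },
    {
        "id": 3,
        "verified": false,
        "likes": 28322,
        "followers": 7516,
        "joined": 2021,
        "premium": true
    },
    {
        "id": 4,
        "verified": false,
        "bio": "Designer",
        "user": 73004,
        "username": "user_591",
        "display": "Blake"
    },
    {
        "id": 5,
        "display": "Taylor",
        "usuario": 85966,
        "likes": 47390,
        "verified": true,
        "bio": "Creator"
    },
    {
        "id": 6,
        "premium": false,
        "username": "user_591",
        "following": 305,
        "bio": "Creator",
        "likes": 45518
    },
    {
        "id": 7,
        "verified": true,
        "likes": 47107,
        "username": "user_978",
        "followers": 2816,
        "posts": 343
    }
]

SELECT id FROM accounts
[1, 2, 3, 4, 5, 6, 7]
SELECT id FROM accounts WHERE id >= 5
[5, 6, 7]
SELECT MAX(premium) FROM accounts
True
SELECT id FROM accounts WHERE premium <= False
[1, 6]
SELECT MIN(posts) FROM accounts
55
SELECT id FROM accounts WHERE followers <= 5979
[1, 7]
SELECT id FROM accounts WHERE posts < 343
[1]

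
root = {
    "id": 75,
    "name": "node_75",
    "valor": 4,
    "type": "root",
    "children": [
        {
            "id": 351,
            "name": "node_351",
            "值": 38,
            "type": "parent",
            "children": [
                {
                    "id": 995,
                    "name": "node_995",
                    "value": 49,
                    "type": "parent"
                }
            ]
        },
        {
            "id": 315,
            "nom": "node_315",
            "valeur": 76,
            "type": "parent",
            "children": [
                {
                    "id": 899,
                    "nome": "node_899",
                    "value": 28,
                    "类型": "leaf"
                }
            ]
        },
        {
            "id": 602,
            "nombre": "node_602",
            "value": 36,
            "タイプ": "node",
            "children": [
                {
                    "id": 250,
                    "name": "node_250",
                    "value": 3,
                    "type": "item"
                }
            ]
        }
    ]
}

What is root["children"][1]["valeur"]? 76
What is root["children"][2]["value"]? 36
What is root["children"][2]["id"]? 602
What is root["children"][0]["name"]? "node_351"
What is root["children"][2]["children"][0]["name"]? "node_250"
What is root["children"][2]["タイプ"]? "node"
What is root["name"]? "node_75"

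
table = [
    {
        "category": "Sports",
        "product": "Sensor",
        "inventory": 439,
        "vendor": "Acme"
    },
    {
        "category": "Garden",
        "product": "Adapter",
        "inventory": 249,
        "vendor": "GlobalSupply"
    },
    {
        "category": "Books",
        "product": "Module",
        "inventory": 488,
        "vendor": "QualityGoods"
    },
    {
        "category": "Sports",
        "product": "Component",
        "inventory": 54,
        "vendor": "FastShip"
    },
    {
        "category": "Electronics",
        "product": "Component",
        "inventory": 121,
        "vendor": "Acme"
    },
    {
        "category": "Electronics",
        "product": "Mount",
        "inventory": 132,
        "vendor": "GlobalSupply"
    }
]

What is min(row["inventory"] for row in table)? 54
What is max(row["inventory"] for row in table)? 488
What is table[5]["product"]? "Mount"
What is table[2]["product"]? "Module"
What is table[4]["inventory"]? 121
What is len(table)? 6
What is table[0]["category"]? "Sports"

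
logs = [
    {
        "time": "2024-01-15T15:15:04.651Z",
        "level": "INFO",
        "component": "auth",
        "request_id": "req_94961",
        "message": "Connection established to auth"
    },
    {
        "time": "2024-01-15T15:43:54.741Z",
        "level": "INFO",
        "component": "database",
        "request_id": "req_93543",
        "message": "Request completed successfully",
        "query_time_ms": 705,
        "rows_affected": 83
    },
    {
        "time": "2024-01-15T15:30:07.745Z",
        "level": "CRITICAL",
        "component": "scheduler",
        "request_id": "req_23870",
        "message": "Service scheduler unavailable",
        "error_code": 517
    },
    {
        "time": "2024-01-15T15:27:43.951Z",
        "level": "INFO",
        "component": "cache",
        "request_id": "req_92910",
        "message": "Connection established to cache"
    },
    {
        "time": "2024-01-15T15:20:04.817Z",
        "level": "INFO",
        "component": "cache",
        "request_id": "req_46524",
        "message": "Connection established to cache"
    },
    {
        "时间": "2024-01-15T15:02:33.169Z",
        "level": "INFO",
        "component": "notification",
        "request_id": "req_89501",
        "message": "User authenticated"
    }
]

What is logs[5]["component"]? "notification"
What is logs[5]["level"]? "INFO"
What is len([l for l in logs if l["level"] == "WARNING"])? 0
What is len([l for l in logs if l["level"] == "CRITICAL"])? 1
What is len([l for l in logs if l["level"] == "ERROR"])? 0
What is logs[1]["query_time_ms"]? 705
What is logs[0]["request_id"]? "req_94961"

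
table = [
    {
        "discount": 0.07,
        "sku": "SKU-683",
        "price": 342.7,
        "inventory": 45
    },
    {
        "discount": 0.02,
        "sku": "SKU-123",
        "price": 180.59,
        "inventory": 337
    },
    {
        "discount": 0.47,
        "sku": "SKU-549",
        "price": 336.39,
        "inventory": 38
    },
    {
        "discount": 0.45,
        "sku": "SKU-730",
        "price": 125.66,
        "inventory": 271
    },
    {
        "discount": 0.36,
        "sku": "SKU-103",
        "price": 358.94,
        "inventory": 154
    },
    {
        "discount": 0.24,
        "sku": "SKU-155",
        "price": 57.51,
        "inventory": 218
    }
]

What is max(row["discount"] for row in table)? 0.47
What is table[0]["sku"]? "SKU-683"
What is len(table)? 6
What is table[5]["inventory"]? 218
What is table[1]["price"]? 180.59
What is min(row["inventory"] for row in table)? 38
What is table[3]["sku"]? "SKU-730"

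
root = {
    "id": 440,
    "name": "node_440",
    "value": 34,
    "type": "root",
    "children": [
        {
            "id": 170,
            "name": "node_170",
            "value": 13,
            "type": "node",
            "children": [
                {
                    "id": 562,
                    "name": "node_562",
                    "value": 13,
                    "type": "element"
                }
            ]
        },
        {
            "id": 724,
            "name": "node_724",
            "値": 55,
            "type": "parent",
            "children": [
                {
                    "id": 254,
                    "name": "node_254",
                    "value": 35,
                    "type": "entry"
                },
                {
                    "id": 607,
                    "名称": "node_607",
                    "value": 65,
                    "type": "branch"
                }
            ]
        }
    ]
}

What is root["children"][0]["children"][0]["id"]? 562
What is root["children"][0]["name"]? "node_170"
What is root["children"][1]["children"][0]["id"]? 254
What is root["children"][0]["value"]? 13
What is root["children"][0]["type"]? "node"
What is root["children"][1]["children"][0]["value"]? 35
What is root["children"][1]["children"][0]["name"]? "node_254"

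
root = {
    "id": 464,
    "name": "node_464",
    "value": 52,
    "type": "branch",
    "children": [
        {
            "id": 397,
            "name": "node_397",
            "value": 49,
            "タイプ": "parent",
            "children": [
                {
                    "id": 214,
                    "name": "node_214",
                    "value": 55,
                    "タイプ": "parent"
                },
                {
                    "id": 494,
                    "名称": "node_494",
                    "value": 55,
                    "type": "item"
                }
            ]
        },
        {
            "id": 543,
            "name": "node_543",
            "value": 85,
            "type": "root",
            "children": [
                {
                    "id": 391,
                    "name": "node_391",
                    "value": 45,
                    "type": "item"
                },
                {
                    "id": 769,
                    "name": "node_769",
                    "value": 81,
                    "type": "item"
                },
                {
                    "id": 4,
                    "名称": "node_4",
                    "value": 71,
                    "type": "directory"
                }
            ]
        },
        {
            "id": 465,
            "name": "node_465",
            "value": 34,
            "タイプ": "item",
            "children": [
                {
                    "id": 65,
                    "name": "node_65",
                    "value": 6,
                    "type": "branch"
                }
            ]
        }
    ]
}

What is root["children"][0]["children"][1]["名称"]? "node_494"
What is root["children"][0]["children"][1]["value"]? 55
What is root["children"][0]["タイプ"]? "parent"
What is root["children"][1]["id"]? 543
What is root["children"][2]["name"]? "node_465"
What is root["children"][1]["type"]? "root"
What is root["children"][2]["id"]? 465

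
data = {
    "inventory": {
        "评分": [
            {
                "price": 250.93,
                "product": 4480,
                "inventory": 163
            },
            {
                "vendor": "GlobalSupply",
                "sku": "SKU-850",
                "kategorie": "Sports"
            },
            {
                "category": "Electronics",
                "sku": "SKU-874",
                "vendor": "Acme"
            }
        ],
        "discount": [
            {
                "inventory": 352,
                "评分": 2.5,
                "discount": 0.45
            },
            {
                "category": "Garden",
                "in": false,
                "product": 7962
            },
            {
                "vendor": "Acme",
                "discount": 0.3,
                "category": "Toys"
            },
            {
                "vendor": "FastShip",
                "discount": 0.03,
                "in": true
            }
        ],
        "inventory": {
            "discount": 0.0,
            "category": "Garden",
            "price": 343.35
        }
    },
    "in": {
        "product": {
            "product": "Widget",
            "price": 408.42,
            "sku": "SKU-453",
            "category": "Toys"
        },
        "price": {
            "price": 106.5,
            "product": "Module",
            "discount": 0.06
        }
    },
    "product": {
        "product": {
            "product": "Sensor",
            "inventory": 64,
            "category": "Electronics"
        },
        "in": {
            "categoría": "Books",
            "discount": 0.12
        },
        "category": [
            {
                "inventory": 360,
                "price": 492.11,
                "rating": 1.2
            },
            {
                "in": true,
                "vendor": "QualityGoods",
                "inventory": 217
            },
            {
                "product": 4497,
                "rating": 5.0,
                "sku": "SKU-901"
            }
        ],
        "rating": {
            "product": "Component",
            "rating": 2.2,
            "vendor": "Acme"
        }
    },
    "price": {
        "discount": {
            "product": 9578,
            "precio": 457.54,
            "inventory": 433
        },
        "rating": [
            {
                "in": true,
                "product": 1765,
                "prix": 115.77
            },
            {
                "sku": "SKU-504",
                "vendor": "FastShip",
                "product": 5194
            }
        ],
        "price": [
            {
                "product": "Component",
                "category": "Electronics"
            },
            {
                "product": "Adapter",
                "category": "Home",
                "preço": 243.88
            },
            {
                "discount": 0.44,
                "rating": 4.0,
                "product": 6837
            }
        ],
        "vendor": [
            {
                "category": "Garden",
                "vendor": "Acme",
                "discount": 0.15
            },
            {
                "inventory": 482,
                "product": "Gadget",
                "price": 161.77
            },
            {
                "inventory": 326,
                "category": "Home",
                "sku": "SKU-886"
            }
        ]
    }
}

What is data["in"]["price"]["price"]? 106.5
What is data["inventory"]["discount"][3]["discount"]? 0.03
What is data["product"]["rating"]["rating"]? 2.2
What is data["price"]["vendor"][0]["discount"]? 0.15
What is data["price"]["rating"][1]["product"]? 5194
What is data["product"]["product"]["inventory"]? 64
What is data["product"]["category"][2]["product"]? 4497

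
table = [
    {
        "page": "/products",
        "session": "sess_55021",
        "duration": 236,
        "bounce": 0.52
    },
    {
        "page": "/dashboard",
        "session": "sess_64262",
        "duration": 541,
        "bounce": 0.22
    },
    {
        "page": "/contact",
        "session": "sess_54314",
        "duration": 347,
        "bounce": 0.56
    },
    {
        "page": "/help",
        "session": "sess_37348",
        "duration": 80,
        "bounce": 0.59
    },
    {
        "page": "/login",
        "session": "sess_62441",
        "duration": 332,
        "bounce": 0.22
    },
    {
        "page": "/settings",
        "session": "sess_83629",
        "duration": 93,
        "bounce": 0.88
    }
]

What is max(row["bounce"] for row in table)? 0.88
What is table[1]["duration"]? 541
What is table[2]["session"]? "sess_54314"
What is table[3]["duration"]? 80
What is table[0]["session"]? "sess_55021"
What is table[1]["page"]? "/dashboard"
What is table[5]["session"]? "sess_83629"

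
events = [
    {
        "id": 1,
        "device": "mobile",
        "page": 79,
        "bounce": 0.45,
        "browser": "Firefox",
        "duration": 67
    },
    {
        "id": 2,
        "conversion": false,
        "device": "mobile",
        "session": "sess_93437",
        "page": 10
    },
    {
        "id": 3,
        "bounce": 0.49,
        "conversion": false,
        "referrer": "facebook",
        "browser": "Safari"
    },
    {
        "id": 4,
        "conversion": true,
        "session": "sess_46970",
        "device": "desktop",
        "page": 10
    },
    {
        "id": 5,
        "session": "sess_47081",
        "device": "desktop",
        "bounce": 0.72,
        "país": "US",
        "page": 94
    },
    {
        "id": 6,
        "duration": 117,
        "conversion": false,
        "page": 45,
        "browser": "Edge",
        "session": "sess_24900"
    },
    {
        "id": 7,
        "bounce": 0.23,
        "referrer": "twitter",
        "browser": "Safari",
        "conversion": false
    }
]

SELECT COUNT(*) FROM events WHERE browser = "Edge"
1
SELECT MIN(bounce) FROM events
0.23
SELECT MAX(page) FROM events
94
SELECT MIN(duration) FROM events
67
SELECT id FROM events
[1, 2, 3, 4, 5, 6, 7]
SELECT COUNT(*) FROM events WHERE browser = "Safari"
2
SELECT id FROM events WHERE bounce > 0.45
[3, 5]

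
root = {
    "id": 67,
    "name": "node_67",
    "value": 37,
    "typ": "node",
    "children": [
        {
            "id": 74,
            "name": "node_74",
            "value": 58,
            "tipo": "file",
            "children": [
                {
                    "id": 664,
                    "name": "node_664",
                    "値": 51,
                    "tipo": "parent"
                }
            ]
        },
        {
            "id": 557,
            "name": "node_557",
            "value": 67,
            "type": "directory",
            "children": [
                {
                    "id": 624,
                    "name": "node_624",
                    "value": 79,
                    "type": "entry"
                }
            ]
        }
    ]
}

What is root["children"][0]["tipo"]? "file"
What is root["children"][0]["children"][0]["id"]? 664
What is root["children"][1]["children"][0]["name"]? "node_624"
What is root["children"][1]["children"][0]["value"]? 79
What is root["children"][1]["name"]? "node_557"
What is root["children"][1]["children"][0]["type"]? "entry"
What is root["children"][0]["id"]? 74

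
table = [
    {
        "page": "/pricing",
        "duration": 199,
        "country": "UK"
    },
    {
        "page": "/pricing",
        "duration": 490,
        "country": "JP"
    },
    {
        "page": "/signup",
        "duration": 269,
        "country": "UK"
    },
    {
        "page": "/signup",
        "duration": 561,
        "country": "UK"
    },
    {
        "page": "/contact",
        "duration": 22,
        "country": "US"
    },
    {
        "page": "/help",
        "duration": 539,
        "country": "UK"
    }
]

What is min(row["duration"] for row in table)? 22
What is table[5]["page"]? "/help"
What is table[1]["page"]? "/pricing"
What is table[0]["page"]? "/pricing"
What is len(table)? 6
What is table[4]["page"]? "/contact"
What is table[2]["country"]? "UK"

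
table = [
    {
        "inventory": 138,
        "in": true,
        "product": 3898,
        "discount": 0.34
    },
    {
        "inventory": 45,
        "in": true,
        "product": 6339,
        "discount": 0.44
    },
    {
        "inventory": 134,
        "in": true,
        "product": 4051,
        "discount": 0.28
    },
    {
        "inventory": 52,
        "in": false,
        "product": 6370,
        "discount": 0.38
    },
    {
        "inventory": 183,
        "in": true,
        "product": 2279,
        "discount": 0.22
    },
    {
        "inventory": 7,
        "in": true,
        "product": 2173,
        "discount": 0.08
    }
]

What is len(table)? 6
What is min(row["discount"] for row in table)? 0.08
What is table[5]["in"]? True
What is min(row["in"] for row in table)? False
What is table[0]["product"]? 3898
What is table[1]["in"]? True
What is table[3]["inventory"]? 52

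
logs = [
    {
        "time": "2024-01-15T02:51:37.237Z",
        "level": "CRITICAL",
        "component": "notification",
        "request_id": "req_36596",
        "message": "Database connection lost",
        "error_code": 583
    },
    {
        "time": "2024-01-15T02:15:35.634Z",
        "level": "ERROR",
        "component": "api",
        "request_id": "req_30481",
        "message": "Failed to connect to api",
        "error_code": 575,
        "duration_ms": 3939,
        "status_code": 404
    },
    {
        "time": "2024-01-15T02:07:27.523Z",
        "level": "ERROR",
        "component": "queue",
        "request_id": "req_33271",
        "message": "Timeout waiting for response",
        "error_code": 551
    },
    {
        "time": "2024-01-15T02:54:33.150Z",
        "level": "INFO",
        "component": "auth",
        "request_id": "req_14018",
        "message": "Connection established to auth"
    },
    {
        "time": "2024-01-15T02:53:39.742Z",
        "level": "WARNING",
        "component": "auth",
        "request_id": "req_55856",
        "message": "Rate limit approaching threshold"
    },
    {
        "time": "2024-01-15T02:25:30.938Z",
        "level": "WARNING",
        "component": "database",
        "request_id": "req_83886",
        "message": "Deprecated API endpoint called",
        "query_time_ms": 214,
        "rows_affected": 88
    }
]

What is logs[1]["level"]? "ERROR"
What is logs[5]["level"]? "WARNING"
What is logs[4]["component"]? "auth"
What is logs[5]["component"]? "database"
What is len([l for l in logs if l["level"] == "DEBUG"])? 0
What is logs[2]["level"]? "ERROR"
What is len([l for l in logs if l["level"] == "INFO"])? 1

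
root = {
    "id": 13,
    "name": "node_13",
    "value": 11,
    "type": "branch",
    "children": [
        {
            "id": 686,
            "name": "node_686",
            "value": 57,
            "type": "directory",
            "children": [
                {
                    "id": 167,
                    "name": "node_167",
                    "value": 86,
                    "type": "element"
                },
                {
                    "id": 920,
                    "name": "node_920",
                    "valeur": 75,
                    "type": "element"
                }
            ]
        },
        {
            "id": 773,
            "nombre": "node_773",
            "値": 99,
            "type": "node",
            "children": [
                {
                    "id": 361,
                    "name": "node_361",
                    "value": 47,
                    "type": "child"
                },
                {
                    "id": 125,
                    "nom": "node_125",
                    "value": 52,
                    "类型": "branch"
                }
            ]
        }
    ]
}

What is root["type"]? "branch"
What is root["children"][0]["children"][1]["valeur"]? 75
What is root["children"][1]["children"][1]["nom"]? "node_125"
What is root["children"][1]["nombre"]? "node_773"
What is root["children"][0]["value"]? 57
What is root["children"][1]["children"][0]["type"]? "child"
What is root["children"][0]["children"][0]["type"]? "element"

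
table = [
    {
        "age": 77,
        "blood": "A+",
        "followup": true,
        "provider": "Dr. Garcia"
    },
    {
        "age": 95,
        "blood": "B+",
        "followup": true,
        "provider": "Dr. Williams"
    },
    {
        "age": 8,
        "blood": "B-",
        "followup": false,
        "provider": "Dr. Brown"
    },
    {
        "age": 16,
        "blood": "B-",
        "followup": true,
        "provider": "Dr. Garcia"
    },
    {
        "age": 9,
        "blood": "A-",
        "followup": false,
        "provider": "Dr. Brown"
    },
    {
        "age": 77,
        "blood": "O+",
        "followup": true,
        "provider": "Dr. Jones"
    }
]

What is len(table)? 6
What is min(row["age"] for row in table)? 8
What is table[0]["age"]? 77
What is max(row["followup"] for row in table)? True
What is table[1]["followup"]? True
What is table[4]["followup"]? False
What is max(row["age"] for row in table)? 95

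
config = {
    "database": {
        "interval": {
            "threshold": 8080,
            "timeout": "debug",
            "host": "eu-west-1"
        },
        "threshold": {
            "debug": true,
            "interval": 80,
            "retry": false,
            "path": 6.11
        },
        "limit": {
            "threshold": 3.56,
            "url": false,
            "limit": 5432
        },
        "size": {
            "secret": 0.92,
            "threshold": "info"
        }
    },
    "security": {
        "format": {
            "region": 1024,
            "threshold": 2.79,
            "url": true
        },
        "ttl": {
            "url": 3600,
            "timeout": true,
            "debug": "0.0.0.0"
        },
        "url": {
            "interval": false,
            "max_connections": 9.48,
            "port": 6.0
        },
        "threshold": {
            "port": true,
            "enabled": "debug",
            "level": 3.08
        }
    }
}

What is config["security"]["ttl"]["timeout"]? True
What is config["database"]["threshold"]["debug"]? True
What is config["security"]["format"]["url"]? True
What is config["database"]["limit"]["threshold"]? 3.56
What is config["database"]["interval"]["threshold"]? 8080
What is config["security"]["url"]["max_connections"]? 9.48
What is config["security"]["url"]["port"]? 6.0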